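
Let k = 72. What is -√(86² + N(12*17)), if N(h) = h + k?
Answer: -2*√1918 ≈ -87.590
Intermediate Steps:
N(h) = 72 + h (N(h) = h + 72 = 72 + h)
-√(86² + N(12*17)) = -√(86² + (72 + 12*17)) = -√(7396 + (72 + 204)) = -√(7396 + 276) = -√7672 = -2*√1918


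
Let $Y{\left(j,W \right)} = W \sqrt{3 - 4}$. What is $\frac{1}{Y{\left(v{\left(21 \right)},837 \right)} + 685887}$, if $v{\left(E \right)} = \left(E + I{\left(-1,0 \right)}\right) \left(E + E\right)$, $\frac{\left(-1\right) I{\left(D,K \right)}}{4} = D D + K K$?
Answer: $\frac{228629}{156813892446} - \frac{93 i}{52271297482} \approx 1.458 \cdot 10^{-6} - 1.7792 \cdot 10^{-9} i$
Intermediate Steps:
$I{\left(D,K \right)} = - 4 D^{2} - 4 K^{2}$ ($I{\left(D,K \right)} = - 4 \left(D D + K K\right) = - 4 \left(D^{2} + K^{2}\right) = - 4 D^{2} - 4 K^{2}$)
$v{\left(E \right)} = 2 E \left(-4 + E\right)$ ($v{\left(E \right)} = \left(E - \left(0 + 4\right)\right) \left(E + E\right) = \left(E - 4\right) 2 E = \left(-4 + E\right) 2 E = 2 E \left(-4 + E\right)$)
$Y{\left(j,W \right)} = i W$ ($Y{\left(j,W \right)} = W \sqrt{-1} = W i = i W$)
$\frac{1}{Y{\left(v{\left(21 \right)},837 \right)} + 685887} = \frac{1}{i 837 + 685887} = \frac{1}{837 i + 685887} = \frac{1}{685887 + 837 i} = \frac{685887 - 837 i}{470441677338}$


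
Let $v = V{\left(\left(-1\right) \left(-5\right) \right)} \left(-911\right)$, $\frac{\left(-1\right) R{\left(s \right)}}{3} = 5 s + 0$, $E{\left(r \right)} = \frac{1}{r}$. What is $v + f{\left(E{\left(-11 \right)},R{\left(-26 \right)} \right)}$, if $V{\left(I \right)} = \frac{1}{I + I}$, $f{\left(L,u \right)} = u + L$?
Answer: $\frac{32869}{110} \approx 298.81$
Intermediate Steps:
$R{\left(s \right)} = - 15 s$ ($R{\left(s \right)} = - 3 \left(5 s + 0\right) = - 3 \cdot 5 s = - 15 s$)
$f{\left(L,u \right)} = L + u$
$V{\left(I \right)} = \frac{1}{2 I}$
$v = - \frac{911}{10}$ ($v = \frac{1}{2 \left(\left(-1\right) \left(-5\right)\right)} \left(-911\right) = \frac{1}{2 \cdot 5} \left(-911\right) = \frac{1}{2} \cdot \frac{1}{5} \left(-911\right) = \frac{1}{10} \left(-911\right) = - \frac{911}{10} \approx -91.1$)
$v + f{\left(E{\left(-11 \right)},R{\left(-26 \right)} \right)} = - \frac{911}{10} + \left(\frac{1}{-11} - -390\right) = - \frac{911}{10} + \left(- \frac{1}{11} + 390\right) = - \frac{911}{10} + \frac{4289}{11} = \frac{32869}{110}$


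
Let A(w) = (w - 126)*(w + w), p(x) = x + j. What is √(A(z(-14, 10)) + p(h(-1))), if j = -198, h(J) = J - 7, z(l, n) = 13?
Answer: 2*I*√786 ≈ 56.071*I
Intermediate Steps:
h(J) = -7 + J
p(x) = -198 + x (p(x) = x - 198 = -198 + x)
A(w) = 2*w*(-126 + w) (A(w) = (-126 + w)*(2*w) = 2*w*(-126 + w))
√(A(z(-14, 10)) + p(h(-1))) = √(2*13*(-126 + 13) + (-198 + (-7 - 1))) = √(2*13*(-113) + (-198 - 8)) = √(-2938 - 206) = √(-3144) = 2*I*√786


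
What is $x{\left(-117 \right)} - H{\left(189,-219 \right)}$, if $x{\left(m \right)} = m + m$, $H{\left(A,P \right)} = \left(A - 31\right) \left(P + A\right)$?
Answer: $4506$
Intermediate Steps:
$H{\left(A,P \right)} = \left(-31 + A\right) \left(A + P\right)$
$x{\left(m \right)} = 2 m$
$x{\left(-117 \right)} - H{\left(189,-219 \right)} = 2 \left(-117\right) - \left(189^{2} - 5859 - -6789 + 189 \left(-219\right)\right) = -234 - \left(35721 - 5859 + 6789 - 41391\right) = -234 - -4740 = -234 + 4740 = 4506$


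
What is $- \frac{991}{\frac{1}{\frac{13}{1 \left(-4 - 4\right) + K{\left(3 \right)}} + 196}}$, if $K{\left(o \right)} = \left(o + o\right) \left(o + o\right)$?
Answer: $- \frac{5451491}{28} \approx -1.947 \cdot 10^{5}$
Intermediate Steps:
$K{\left(o \right)} = 4 o^{2}$ ($K{\left(o \right)} = 2 o 2 o = 4 o^{2}$)
$- \frac{991}{\frac{1}{\frac{13}{1 \left(-4 - 4\right) + K{\left(3 \right)}} + 196}} = - \frac{991}{\frac{1}{\frac{13}{1 \left(-4 - 4\right) + 4 \cdot 3^{2}} + 196}} = - \frac{991}{\frac{1}{\frac{13}{1 \left(-8\right) + 4 \cdot 9} + 196}} = - \frac{991}{\frac{1}{\frac{13}{-8 + 36} + 196}} = - \frac{991}{\frac{1}{\frac{13}{28} + 196}} = - \frac{991}{\frac{1}{\frac{5501}{28}}} = - \frac{991}{\frac{28}{5501}} = \left(-991\right) \frac{5501}{28} = - \frac{5451491}{28}$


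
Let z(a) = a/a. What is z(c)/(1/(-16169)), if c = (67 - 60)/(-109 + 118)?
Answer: -16169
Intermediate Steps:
c = 7/9 ≈ 0.77778
z(a) = 1
z(c)/(1/(-16169)) = 1/1/(-16169) = 1/(-1/16169) = 1*(-16169) = -16169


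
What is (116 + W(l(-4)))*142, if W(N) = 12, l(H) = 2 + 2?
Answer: 18176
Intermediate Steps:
l(H) = 4
(116 + W(l(-4)))*142 = (116 + 12)*142 = 128*142 = 18176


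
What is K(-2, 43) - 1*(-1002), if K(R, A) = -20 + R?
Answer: 980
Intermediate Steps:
K(-2, 43) - 1*(-1002) = (-20 - 2) - 1*(-1002) = -22 + 1002 = 980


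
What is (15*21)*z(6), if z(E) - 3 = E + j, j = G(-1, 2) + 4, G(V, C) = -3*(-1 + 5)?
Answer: 315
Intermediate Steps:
G(V, C) = -12 (G(V, C) = -3*4 = -12)
j = -8 (j = -12 + 4 = -8)
z(E) = -5 + E (z(E) = 3 + (E - 8) = 3 + (-8 + E) = -5 + E)
(15*21)*z(6) = (15*21)*(-5 + 6) = 315*1 = 315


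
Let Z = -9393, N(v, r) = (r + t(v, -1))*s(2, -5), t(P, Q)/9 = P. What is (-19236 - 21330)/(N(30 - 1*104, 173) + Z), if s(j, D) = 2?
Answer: 40566/10379 ≈ 3.9085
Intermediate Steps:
t(P, Q) = 9*P
N(v, r) = 2*r + 18*v (N(v, r) = (r + 9*v)*2 = 2*r + 18*v)
(-19236 - 21330)/(N(30 - 1*104, 173) + Z) = (-19236 - 21330)/((2*173 + 18*(30 - 1*104)) - 9393) = -40566/((346 + 18*(30 - 104)) - 9393) = -40566/((346 + 18*(-74)) - 9393) = -40566/((346 - 1332) - 9393) = -40566/(-986 - 9393) = -40566/(-10379) = -40566*(-1/10379) = 40566/10379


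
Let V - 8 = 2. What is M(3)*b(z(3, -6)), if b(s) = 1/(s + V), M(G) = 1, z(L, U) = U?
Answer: ¼ ≈ 0.25000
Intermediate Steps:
V = 10 (V = 8 + 2 = 10)
b(s) = 1/(10 + s) (b(s) = 1/(s + 10) = 1/(10 + s))
M(3)*b(z(3, -6)) = 1/(10 - 6) = 1/4 = 1*(¼) = ¼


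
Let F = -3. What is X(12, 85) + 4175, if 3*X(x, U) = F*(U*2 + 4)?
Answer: 4001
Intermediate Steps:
X(x, U) = -4 - 2*U (X(x, U) = (-3*(U*2 + 4))/3 = (-3*(2*U + 4))/3 = (-3*(4 + 2*U))/3 = (-12 - 6*U)/3 = -4 - 2*U)
X(12, 85) + 4175 = (-4 - 2*85) + 4175 = (-4 - 170) + 4175 = -174 + 4175 = 4001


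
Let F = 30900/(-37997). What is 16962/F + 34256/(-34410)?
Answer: -369641324719/17721150 ≈ -20859.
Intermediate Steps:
F = -30900/37997 (F = 30900*(-1/37997) = -30900/37997 ≈ -0.81322)
16962/F + 34256/(-34410) = 16962/(-30900/37997) + 34256/(-34410) = 16962*(-37997/30900) + 34256*(-1/34410) = -107417519/5150 - 17128/17205 = -369641324719/17721150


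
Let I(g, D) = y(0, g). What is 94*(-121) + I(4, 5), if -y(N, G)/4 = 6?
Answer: -11398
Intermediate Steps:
y(N, G) = -24 (y(N, G) = -4*6 = -24)
I(g, D) = -24
94*(-121) + I(4, 5) = 94*(-121) - 24 = -11374 - 24 = -11398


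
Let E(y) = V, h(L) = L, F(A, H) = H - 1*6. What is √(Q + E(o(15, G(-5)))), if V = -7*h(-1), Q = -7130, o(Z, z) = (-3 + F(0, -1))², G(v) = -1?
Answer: I*√7123 ≈ 84.398*I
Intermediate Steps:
F(A, H) = -6 + H (F(A, H) = H - 6 = -6 + H)
o(Z, z) = 100 (o(Z, z) = (-3 + (-6 - 1))² = (-3 - 7)² = (-10)² = 100)
V = 7 (V = -7*(-1) = 7)
E(y) = 7
√(Q + E(o(15, G(-5)))) = √(-7130 + 7) = √(-7123) = I*√7123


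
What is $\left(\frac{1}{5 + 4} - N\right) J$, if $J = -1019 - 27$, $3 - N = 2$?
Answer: $\frac{8368}{9} \approx 929.78$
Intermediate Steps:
$N = 1$ ($N = 3 - 2 = 1$)
$J = -1046$ ($J = -1019 - 27 = -1046$)
$\left(\frac{1}{5 + 4} - N\right) J = \left(\frac{1}{5 + 4} - 1\right) \left(-1046\right) = \left(\frac{1}{9} - 1\right) \left(-1046\right) = \left(- \frac{8}{9}\right) \left(-1046\right) = \frac{8368}{9}$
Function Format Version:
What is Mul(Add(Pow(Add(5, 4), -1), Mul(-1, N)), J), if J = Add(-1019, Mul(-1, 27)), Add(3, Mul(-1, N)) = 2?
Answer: Rational(8368, 9) ≈ 929.78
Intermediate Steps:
N = 1 (N = Add(3, Mul(-1, 2)) = Add(3, -2) = 1)
J = -1046 (J = Add(-1019, -27) = -1046)
Mul(Add(Pow(Add(5, 4), -1), Mul(-1, N)), J) = Mul(Add(Pow(Add(5, 4), -1), Mul(-1, 1)), -1046) = Mul(Add(Pow(9, -1), -1), -1046) = Mul(Add(Rational(1, 9), -1), -1046) = Mul(Rational(-8, 9), -1046) = Rational(8368, 9)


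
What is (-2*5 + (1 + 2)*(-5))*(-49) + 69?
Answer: 1294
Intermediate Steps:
(-2*5 + (1 + 2)*(-5))*(-49) + 69 = (-10 + 3*(-5))*(-49) + 69 = (-10 - 15)*(-49) + 69 = -25*(-49) + 69 = 1225 + 69 = 1294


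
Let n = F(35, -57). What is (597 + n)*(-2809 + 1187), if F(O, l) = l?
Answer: -875880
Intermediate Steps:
n = -57
(597 + n)*(-2809 + 1187) = (597 - 57)*(-2809 + 1187) = 540*(-1622) = -875880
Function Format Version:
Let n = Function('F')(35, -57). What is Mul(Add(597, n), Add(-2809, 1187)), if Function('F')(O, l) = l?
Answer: -875880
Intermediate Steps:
n = -57
Mul(Add(597, n), Add(-2809, 1187)) = Mul(Add(597, -57), Add(-2809, 1187)) = Mul(540, -1622) = -875880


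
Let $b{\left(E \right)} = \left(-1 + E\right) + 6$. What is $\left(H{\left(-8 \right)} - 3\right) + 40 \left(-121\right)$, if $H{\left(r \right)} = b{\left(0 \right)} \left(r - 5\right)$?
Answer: $-4908$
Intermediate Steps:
$b{\left(E \right)} = 5 + E$
$H{\left(r \right)} = -25 + 5 r$ ($H{\left(r \right)} = \left(5 + 0\right) \left(r - 5\right) = 5 \left(-5 + r\right) = -25 + 5 r$)
$\left(H{\left(-8 \right)} - 3\right) + 40 \left(-121\right) = \left(\left(-25 + 5 \left(-8\right)\right) - 3\right) + 40 \left(-121\right) = \left(\left(-25 - 40\right) - 3\right) - 4840 = \left(-65 - 3\right) - 4840 = -68 - 4840 = -4908$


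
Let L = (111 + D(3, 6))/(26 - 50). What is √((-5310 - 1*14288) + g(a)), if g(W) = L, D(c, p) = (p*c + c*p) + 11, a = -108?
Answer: I*√705765/6 ≈ 140.02*I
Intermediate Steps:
D(c, p) = 11 + 2*c*p (D(c, p) = (c*p + c*p) + 11 = 2*c*p + 11 = 11 + 2*c*p)
L = -79/12 (L = (111 + (11 + 2*3*6))/(26 - 50) = (111 + (11 + 36))/(-24) = (111 + 47)*(-1/24) = 158*(-1/24) = -79/12 ≈ -6.5833)
g(W) = -79/12
√((-5310 - 1*14288) + g(a)) = √((-5310 - 1*14288) - 79/12) = √((-5310 - 14288) - 79/12) = √(-19598 - 79/12) = √(-235255/12) = I*√705765/6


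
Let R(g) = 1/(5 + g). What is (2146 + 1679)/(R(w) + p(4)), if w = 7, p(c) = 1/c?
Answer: 11475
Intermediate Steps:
(2146 + 1679)/(R(w) + p(4)) = (2146 + 1679)/(1/(5 + 7) + 1/4) = 3825/(1/12 + ¼) = 3825/(⅓) = 3825*3 = 11475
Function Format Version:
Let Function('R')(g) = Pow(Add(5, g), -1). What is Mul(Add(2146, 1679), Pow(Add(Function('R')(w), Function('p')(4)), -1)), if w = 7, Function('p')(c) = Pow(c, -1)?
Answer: 11475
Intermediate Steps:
Mul(Add(2146, 1679), Pow(Add(Function('R')(w), Function('p')(4)), -1)) = Mul(Add(2146, 1679), Pow(Add(Pow(Add(5, 7), -1), Pow(4, -1)), -1)) = Mul(3825, Pow(Add(Pow(12, -1), Rational(1, 4)), -1)) = Mul(3825, Pow(Add(Rational(1, 12), Rational(1, 4)), -1)) = Mul(3825, Pow(Rational(1, 3), -1)) = Mul(3825, 3) = 11475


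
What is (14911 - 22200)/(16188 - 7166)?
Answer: -7289/9022 ≈ -0.80791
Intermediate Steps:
(14911 - 22200)/(16188 - 7166) = -7289/9022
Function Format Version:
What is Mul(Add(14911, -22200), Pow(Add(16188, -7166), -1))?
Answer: Rational(-7289, 9022) ≈ -0.80791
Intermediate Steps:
Mul(Add(14911, -22200), Pow(Add(16188, -7166), -1)) = Mul(-7289, Pow(9022, -1)) = Mul(-7289, Rational(1, 9022)) = Rational(-7289, 9022)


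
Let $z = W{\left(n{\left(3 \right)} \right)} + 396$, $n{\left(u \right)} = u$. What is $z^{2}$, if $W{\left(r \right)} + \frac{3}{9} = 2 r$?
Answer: $\frac{1452025}{9} \approx 1.6134 \cdot 10^{5}$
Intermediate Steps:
$W{\left(r \right)} = - \frac{1}{3} + 2 r$
$z = \frac{1205}{3}$ ($z = \left(- \frac{1}{3} + 2 \cdot 3\right) + 396 = \left(- \frac{1}{3} + 6\right) + 396 = \frac{17}{3} + 396 = \frac{1205}{3} \approx 401.67$)
$z^{2} = \left(\frac{1205}{3}\right)^{2} = \frac{1452025}{9}$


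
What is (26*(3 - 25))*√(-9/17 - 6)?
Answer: -572*I*√1887/17 ≈ -1461.6*I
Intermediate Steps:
(26*(3 - 25))*√(-9/17 - 6) = (26*(-22))*√(-9*1/17 - 6) = -572*√(-9/17 - 6) = -572*I*√1887/17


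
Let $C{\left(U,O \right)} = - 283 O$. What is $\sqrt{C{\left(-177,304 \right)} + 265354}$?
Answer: $11 \sqrt{1482} \approx 423.46$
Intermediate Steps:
$\sqrt{C{\left(-177,304 \right)} + 265354} = \sqrt{\left(-283\right) 304 + 265354} = \sqrt{-86032 + 265354} = \sqrt{179322} = 11 \sqrt{1482}$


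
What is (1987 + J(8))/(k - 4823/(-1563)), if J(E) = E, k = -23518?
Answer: -3118185/36753811 ≈ -0.084840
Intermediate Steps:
(1987 + J(8))/(k - 4823/(-1563)) = (1987 + 8)/(-23518 - 4823/(-1563)) = 1995/(-23518 - 4823*(-1/1563)) = 1995/(-23518 + 4823/1563) = 1995/(-36753811/1563) = 1995*(-1563/36753811) = -3118185/36753811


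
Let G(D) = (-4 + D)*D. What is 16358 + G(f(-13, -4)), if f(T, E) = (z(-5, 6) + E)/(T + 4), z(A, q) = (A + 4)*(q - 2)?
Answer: 1324774/81 ≈ 16355.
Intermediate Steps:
z(A, q) = (-2 + q)*(4 + A) (z(A, q) = (4 + A)*(-2 + q) = (-2 + q)*(4 + A))
f(T, E) = (-4 + E)/(4 + T) (f(T, E) = ((-8 - 2*(-5) + 4*6 - 5*6) + E)/(T + 4) = ((-8 + 10 + 24 - 30) + E)/(4 + T) = (-4 + E)/(4 + T))
G(D) = D*(-4 + D)
16358 + G(f(-13, -4)) = 16358 + ((-4 - 4)/(4 - 13))*(-4 + (-4 - 4)/(4 - 13)) = 16358 + (-8/(-9))*(-4 - 8/(-9)) = 16358 + (-⅑*(-8))*(-4 - ⅑*(-8)) = 16358 + 8*(-4 + 8/9)/9 = 16358 + (8/9)*(-28/9) = 16358 - 224/81 = 1324774/81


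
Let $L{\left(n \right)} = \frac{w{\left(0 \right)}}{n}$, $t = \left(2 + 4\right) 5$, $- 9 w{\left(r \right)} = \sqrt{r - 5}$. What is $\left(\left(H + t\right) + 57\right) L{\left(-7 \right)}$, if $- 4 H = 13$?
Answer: $\frac{335 i \sqrt{5}}{252} \approx 2.9725 i$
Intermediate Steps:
$H = - \frac{13}{4}$ ($H = \left(- \frac{1}{4}\right) 13 = - \frac{13}{4} \approx -3.25$)
$w{\left(r \right)} = - \frac{\sqrt{-5 + r}}{9}$ ($w{\left(r \right)} = - \frac{\sqrt{r - 5}}{9} = - \frac{\sqrt{-5 + r}}{9}$)
$t = 30$ ($t = 6 \cdot 5 = 30$)
$L{\left(n \right)} = - \frac{i \sqrt{5}}{9 n}$ ($L{\left(n \right)} = \frac{\left(- \frac{1}{9}\right) \sqrt{-5 + 0}}{n} = \frac{\left(- \frac{1}{9}\right) \sqrt{-5}}{n} = \frac{\left(- \frac{1}{9}\right) i \sqrt{5}}{n} = - \frac{i \sqrt{5}}{9 n}$)
$\left(\left(H + t\right) + 57\right) L{\left(-7 \right)} = \left(\left(- \frac{13}{4} + 30\right) + 57\right) \left(- \frac{i \sqrt{5}}{9 \left(-7\right)}\right) = \left(\frac{107}{4} + 57\right) \left(\left(- \frac{1}{9}\right) i \sqrt{5} \left(- \frac{1}{7}\right)\right) = \frac{335 \frac{i \sqrt{5}}{63}}{4} = \frac{335 i \sqrt{5}}{252}$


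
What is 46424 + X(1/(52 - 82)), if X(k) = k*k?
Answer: 41781601/900 ≈ 46424.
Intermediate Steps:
X(k) = k²
46424 + X(1/(52 - 82)) = 46424 + (1/(52 - 82))² = 46424 + (1/(-30))² = 46424 + (-1/30)² = 46424 + 1/900 = 41781601/900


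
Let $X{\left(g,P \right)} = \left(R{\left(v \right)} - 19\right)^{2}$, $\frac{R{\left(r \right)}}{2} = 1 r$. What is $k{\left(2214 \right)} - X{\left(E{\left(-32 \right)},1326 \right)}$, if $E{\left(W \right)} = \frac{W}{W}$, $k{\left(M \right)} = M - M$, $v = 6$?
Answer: $-49$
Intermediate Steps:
$R{\left(r \right)} = 2 r$ ($R{\left(r \right)} = 2 \cdot 1 r = 2 r$)
$k{\left(M \right)} = 0$
$E{\left(W \right)} = 1$
$X{\left(g,P \right)} = 49$ ($X{\left(g,P \right)} = \left(2 \cdot 6 - 19\right)^{2} = \left(12 - 19\right)^{2} = \left(-7\right)^{2} = 49$)
$k{\left(2214 \right)} - X{\left(E{\left(-32 \right)},1326 \right)} = 0 - 49 = -49$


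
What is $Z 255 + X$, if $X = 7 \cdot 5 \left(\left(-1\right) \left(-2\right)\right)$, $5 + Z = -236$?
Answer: $-61385$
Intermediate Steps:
$Z = -241$ ($Z = -5 - 236 = -241$)
$X = 70$ ($X = 35 \cdot 2 = 70$)
$Z 255 + X = \left(-241\right) 255 + 70 = -61455 + 70 = -61385$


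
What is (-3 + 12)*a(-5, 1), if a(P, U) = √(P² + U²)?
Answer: 9*√26 ≈ 45.891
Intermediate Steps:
(-3 + 12)*a(-5, 1) = (-3 + 12)*√((-5)² + 1²) = 9*√(25 + 1) = 9*√26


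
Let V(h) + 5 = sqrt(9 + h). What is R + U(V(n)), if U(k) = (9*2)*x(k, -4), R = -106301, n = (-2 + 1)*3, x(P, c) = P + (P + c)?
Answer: -106553 + 36*sqrt(6) ≈ -1.0646e+5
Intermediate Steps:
x(P, c) = c + 2*P
n = -3 (n = -1*3 = -3)
V(h) = -5 + sqrt(9 + h)
U(k) = -72 + 36*k (U(k) = (9*2)*(-4 + 2*k) = 18*(-4 + 2*k) = -72 + 36*k)
R + U(V(n)) = -106301 + (-72 + 36*(-5 + sqrt(9 - 3))) = -106301 + (-72 + 36*(-5 + sqrt(6))) = -106301 + (-72 + (-180 + 36*sqrt(6))) = -106301 + (-252 + 36*sqrt(6)) = -106553 + 36*sqrt(6)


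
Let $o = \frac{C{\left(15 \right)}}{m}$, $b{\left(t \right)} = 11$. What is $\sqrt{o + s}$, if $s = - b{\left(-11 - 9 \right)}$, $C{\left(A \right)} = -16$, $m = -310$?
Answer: $\frac{i \sqrt{263035}}{155} \approx 3.3088 i$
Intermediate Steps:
$o = \frac{8}{155}$ ($o = - \frac{16}{-310} = \left(-16\right) \left(- \frac{1}{310}\right) = \frac{8}{155} \approx 0.051613$)
$s = -11$ ($s = \left(-1\right) 11 = -11$)
$\sqrt{o + s} = \sqrt{\frac{8}{155} - 11} = \sqrt{- \frac{1697}{155}} = \frac{i \sqrt{263035}}{155}$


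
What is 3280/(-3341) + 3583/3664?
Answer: -47117/12241424 ≈ -0.0038490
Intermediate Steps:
3280/(-3341) + 3583/3664 = 3280*(-1/3341) + 3583*(1/3664) = -3280/3341 + 3583/3664 = -47117/12241424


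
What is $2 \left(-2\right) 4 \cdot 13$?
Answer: $-208$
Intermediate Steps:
$2 \left(-2\right) 4 \cdot 13 = 2 \left(\left(-8\right) 13\right) = 2 \left(-104\right) = -208$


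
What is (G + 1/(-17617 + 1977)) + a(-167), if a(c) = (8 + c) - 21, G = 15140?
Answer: 233974399/15640 ≈ 14960.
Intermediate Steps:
a(c) = -13 + c
(G + 1/(-17617 + 1977)) + a(-167) = (15140 + 1/(-17617 + 1977)) + (-13 - 167) = (15140 + 1/(-15640)) - 180 = (15140 - 1/15640) - 180 = 236789599/15640 - 180 = 233974399/15640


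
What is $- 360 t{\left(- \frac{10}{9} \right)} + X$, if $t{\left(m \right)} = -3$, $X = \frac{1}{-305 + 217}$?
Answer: $\frac{95039}{88} \approx 1080.0$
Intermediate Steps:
$X = - \frac{1}{88}$ ($X = \frac{1}{-88} = - \frac{1}{88} \approx -0.011364$)
$- 360 t{\left(- \frac{10}{9} \right)} + X = \left(-360\right) \left(-3\right) - \frac{1}{88} = 1080 - \frac{1}{88} = \frac{95039}{88}$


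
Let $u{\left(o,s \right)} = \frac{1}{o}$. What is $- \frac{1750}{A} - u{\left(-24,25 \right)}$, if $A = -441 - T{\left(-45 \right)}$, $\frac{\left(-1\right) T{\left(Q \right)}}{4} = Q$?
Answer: $\frac{14207}{4968} \approx 2.8597$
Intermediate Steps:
$T{\left(Q \right)} = - 4 Q$
$A = -621$ ($A = -441 - \left(-4\right) \left(-45\right) = -441 - 180 = -621$)
$- \frac{1750}{A} - u{\left(-24,25 \right)} = - \frac{1750}{-621} - \frac{1}{-24} = \left(-1750\right) \left(- \frac{1}{621}\right) - - \frac{1}{24} = \frac{1750}{621} + \frac{1}{24} = \frac{14207}{4968}$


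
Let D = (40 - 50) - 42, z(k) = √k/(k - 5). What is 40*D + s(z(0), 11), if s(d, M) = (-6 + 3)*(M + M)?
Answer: -2146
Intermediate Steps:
z(k) = √k/(-5 + k)
s(d, M) = -6*M
D = -52 (D = -10 - 42 = -52)
40*D + s(z(0), 11) = 40*(-52) - 6*11 = -2080 - 66 = -2146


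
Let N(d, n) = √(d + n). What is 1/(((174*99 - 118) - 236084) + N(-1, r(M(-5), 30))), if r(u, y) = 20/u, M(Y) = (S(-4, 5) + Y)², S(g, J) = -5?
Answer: -273720/59938110721 - I*√5/119876221442 ≈ -4.5667e-6 - 1.8653e-11*I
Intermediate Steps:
M(Y) = (-5 + Y)²
1/(((174*99 - 118) - 236084) + N(-1, r(M(-5), 30))) = 1/(((174*99 - 118) - 236084) + √(-1 + 20/((-5 - 5)²))) = 1/(((17226 - 118) - 236084) + √(-1 + 20/((-10)²))) = 1/((17108 - 236084) + √(-1 + 20/100)) = 1/(-218976 + √(-1 + 20*(1/100))) = 1/(-218976 + √(-1 + ⅕)) = 1/(-218976 + √(-⅘)) = 1/(-218976 + 2*I*√5/5)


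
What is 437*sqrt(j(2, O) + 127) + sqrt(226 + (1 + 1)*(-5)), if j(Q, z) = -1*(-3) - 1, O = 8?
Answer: 6*sqrt(6) + 437*sqrt(129) ≈ 4978.1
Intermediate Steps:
j(Q, z) = 2 (j(Q, z) = 3 - 1 = 2)
437*sqrt(j(2, O) + 127) + sqrt(226 + (1 + 1)*(-5)) = 437*sqrt(2 + 127) + sqrt(226 + (1 + 1)*(-5)) = 437*sqrt(129) + sqrt(226 + 2*(-5)) = 437*sqrt(129) + sqrt(226 - 10) = 437*sqrt(129) + sqrt(216) = 437*sqrt(129) + 6*sqrt(6) = 6*sqrt(6) + 437*sqrt(129)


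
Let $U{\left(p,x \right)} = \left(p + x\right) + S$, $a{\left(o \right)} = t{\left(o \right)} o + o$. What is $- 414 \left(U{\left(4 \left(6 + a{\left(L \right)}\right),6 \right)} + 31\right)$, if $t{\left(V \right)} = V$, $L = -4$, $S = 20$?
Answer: $-53406$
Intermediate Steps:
$a{\left(o \right)} = o + o^{2}$ ($a{\left(o \right)} = o o + o = o^{2} + o = o + o^{2}$)
$U{\left(p,x \right)} = 20 + p + x$ ($U{\left(p,x \right)} = \left(p + x\right) + 20 = 20 + p + x$)
$- 414 \left(U{\left(4 \left(6 + a{\left(L \right)}\right),6 \right)} + 31\right) = - 414 \left(\left(20 + 4 \left(6 - 4 \left(1 - 4\right)\right) + 6\right) + 31\right) = - 414 \left(\left(20 + 4 \left(6 - -12\right) + 6\right) + 31\right) = - 414 \left(\left(20 + 4 \left(6 + 12\right) + 6\right) + 31\right) = - 414 \left(\left(20 + 4 \cdot 18 + 6\right) + 31\right) = - 414 \left(\left(20 + 72 + 6\right) + 31\right) = - 414 \left(98 + 31\right) = \left(-414\right) 129 = -53406$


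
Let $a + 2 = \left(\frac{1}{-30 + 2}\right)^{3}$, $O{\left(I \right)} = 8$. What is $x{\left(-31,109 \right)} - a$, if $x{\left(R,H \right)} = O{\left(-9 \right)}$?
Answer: $\frac{219521}{21952} \approx 10.0$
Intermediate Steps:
$x{\left(R,H \right)} = 8$
$a = - \frac{43905}{21952}$ ($a = -2 + \left(\frac{1}{-30 + 2}\right)^{3} = -2 + \left(\frac{1}{-28}\right)^{3} = -2 + \left(- \frac{1}{28}\right)^{3} = -2 - \frac{1}{21952} = - \frac{43905}{21952} \approx -2.0$)
$x{\left(-31,109 \right)} - a = 8 - - \frac{43905}{21952} = 8 + \frac{43905}{21952} = \frac{219521}{21952}$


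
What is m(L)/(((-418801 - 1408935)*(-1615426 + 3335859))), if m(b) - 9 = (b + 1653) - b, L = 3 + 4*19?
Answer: -831/1572248664844 ≈ -5.2854e-10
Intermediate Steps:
L = 79 (L = 3 + 76 = 79)
m(b) = 1662 (m(b) = 9 + ((b + 1653) - b) = 9 + ((1653 + b) - b) = 9 + 1653 = 1662)
m(L)/(((-418801 - 1408935)*(-1615426 + 3335859))) = 1662/(((-418801 - 1408935)*(-1615426 + 3335859))) = 1662/((-1827736*1720433)) = 1662/(-3144497329688) = 1662*(-1/3144497329688) = -831/1572248664844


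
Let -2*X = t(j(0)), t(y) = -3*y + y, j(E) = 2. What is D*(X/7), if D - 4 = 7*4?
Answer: 64/7 ≈ 9.1429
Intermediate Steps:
t(y) = -2*y
X = 2 (X = -(-1)*2 = -1/2*(-4) = 2)
D = 32 (D = 4 + 7*4 = 4 + 28 = 32)
D*(X/7) = 32*(2/7) = 64/7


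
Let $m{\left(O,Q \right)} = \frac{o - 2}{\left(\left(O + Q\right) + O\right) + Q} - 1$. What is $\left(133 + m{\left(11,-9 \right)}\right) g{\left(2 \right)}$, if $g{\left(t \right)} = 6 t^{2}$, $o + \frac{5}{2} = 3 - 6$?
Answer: $3123$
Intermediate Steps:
$o = - \frac{11}{2}$ ($o = - \frac{5}{2} + \left(3 - 6\right) = - \frac{5}{2} - 3 = - \frac{11}{2} \approx -5.5$)
$m{\left(O,Q \right)} = -1 - \frac{15}{2 \left(2 O + 2 Q\right)}$ ($m{\left(O,Q \right)} = \frac{- \frac{11}{2} - 2}{\left(\left(O + Q\right) + O\right) + Q} - 1 = - \frac{15}{2 \left(\left(Q + 2 O\right) + Q\right)} - 1 = - \frac{15}{2 \left(2 O + 2 Q\right)} - 1 = -1 - \frac{15}{2 \left(2 O + 2 Q\right)}$)
$\left(133 + m{\left(11,-9 \right)}\right) g{\left(2 \right)} = \left(133 + \frac{- \frac{15}{4} - 11 - -9}{11 - 9}\right) 6 \cdot 2^{2} = \left(133 + \frac{- \frac{15}{4} - 11 + 9}{2}\right) 6 \cdot 4 = \left(133 + \frac{1}{2} \left(- \frac{23}{4}\right)\right) 24 = \left(133 - \frac{23}{8}\right) 24 = \frac{1041}{8} \cdot 24 = 3123$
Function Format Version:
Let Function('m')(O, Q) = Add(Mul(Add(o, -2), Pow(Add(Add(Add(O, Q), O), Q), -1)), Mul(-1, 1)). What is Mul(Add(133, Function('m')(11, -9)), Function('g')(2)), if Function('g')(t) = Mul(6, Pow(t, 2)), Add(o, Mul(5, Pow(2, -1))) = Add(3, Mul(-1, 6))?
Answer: 3123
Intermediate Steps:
o = Rational(-11, 2) (o = Add(Rational(-5, 2), Add(3, Mul(-1, 6))) = Add(Rational(-5, 2), Add(3, -6)) = Add(Rational(-5, 2), -3) = Rational(-11, 2) ≈ -5.5000)
Function('m')(O, Q) = Add(-1, Mul(Rational(-15, 2), Pow(Add(Mul(2, O), Mul(2, Q)), -1))) (Function('m')(O, Q) = Add(Mul(Add(Rational(-11, 2), -2), Pow(Add(Add(Add(O, Q), O), Q), -1)), Mul(-1, 1)) = Add(Mul(Rational(-15, 2), Pow(Add(Add(Q, Mul(2, O)), Q), -1)), -1) = Add(Mul(Rational(-15, 2), Pow(Add(Mul(2, O), Mul(2, Q)), -1)), -1) = Add(-1, Mul(Rational(-15, 2), Pow(Add(Mul(2, O), Mul(2, Q)), -1))))
Mul(Add(133, Function('m')(11, -9)), Function('g')(2)) = Mul(Add(133, Mul(Pow(Add(11, -9), -1), Add(Rational(-15, 4), Mul(-1, 11), Mul(-1, -9)))), Mul(6, Pow(2, 2))) = Mul(Add(133, Mul(Pow(2, -1), Add(Rational(-15, 4), -11, 9))), Mul(6, 4)) = Mul(Add(133, Mul(Rational(1, 2), Rational(-23, 4))), 24) = Mul(Add(133, Rational(-23, 8)), 24) = Mul(Rational(1041, 8), 24) = 3123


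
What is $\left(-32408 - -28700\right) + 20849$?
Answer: $17141$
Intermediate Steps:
$\left(-32408 - -28700\right) + 20849 = \left(-32408 + 28700\right) + 20849 = -3708 + 20849 = 17141$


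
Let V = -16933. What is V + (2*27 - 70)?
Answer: -16949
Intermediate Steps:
V + (2*27 - 70) = -16933 + (2*27 - 70) = -16933 + (54 - 70) = -16933 - 16 = -16949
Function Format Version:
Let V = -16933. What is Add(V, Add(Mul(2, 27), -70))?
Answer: -16949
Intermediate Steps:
Add(V, Add(Mul(2, 27), -70)) = Add(-16933, Add(Mul(2, 27), -70)) = Add(-16933, Add(54, -70)) = Add(-16933, -16) = -16949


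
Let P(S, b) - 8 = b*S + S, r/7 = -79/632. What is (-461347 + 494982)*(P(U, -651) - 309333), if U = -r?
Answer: -41693105125/4 ≈ -1.0423e+10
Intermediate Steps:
r = -7/8 (r = 7*(-79/632) = 7*(-79*1/632) = 7*(-1/8) = -7/8 ≈ -0.87500)
U = 7/8 (U = -1*(-7/8) = 7/8 ≈ 0.87500)
P(S, b) = 8 + S + S*b (P(S, b) = 8 + (b*S + S) = 8 + (S*b + S) = 8 + (S + S*b) = 8 + S + S*b)
(-461347 + 494982)*(P(U, -651) - 309333) = (-461347 + 494982)*((8 + 7/8 + (7/8)*(-651)) - 309333) = 33635*((8 + 7/8 - 4557/8) - 309333) = 33635*(-2243/4 - 309333) = 33635*(-1239575/4) = -41693105125/4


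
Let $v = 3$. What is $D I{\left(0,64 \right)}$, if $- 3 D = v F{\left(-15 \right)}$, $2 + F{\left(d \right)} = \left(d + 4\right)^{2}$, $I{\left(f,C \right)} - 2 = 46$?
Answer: $-5712$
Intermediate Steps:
$I{\left(f,C \right)} = 48$ ($I{\left(f,C \right)} = 2 + 46 = 48$)
$F{\left(d \right)} = -2 + \left(4 + d\right)^{2}$ ($F{\left(d \right)} = -2 + \left(d + 4\right)^{2} = -2 + \left(4 + d\right)^{2}$)
$D = -119$ ($D = - \frac{3 \left(-2 + \left(4 - 15\right)^{2}\right)}{3} = - \frac{3 \left(-2 + \left(-11\right)^{2}\right)}{3} = - \frac{3 \left(-2 + 121\right)}{3} = - \frac{3 \cdot 119}{3} = \left(- \frac{1}{3}\right) 357 = -119$)
$D I{\left(0,64 \right)} = \left(-119\right) 48 = -5712$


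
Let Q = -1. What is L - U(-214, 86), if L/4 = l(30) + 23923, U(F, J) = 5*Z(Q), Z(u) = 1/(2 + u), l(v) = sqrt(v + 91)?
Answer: 95731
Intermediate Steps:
l(v) = sqrt(91 + v)
U(F, J) = 5 (U(F, J) = 5/(2 - 1) = 5/1 = 5*1 = 5)
L = 95736 (L = 4*(sqrt(91 + 30) + 23923) = 4*(sqrt(121) + 23923) = 4*(11 + 23923) = 4*23934 = 95736)
L - U(-214, 86) = 95736 - 1*5 = 95736 - 5 = 95731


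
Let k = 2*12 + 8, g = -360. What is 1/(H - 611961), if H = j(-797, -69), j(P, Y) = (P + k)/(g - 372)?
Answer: -244/149318229 ≈ -1.6341e-6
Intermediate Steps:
k = 32 (k = 24 + 8 = 32)
j(P, Y) = -8/183 - P/732 (j(P, Y) = (P + 32)/(-360 - 372) = (32 + P)/(-732) = (32 + P)*(-1/732) = -8/183 - P/732)
H = 255/244 (H = -8/183 - 1/732*(-797) = -8/183 + 797/732 = 255/244 ≈ 1.0451)
1/(H - 611961) = 1/(255/244 - 611961) = 1/(-149318229/244) = -244/149318229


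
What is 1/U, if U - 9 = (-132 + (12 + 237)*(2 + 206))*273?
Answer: 1/14103189 ≈ 7.0906e-8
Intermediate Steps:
U = 14103189 (U = 9 + (-132 + (12 + 237)*(2 + 206))*273 = 9 + (-132 + 249*208)*273 = 9 + (-132 + 51792)*273 = 9 + 51660*273 = 9 + 14103180 = 14103189)
1/U = 1/14103189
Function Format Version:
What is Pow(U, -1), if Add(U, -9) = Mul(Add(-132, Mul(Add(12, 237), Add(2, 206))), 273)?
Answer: Rational(1, 14103189) ≈ 7.0906e-8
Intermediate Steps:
U = 14103189 (U = Add(9, Mul(Add(-132, Mul(Add(12, 237), Add(2, 206))), 273)) = Add(9, Mul(Add(-132, Mul(249, 208)), 273)) = Add(9, Mul(Add(-132, 51792), 273)) = Add(9, Mul(51660, 273)) = Add(9, 14103180) = 14103189)
Pow(U, -1) = Pow(14103189, -1) = Rational(1, 14103189)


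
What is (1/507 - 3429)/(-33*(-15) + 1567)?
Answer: -869251/522717 ≈ -1.6629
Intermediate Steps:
(1/507 - 3429)/(-33*(-15) + 1567) = (1/507 - 3429)/(495 + 1567) = -1738502/507/2062 = -1738502/507*1/2062 = -869251/522717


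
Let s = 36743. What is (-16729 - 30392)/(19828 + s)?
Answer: -15707/18857 ≈ -0.83295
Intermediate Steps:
(-16729 - 30392)/(19828 + s) = (-16729 - 30392)/(19828 + 36743) = -47121/56571 = -47121*1/56571 = -15707/18857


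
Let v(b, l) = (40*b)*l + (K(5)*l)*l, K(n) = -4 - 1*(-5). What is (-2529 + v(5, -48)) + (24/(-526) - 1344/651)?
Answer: -80120429/8153 ≈ -9827.1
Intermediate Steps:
K(n) = 1 (K(n) = -4 + 5 = 1)
v(b, l) = l² + 40*b*l (v(b, l) = (40*b)*l + (1*l)*l = 40*b*l + l*l = 40*b*l + l² = l² + 40*b*l)
(-2529 + v(5, -48)) + (24/(-526) - 1344/651) = (-2529 - 48*(-48 + 40*5)) + (24/(-526) - 1344/651) = (-2529 - 48*(-48 + 200)) + (24*(-1/526) - 1344*1/651) = (-2529 - 48*152) + (-12/263 - 64/31) = (-2529 - 7296) - 17204/8153 = -9825 - 17204/8153 = -80120429/8153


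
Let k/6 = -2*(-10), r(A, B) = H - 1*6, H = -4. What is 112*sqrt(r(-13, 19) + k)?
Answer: 112*sqrt(110) ≈ 1174.7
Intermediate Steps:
r(A, B) = -10 (r(A, B) = -4 - 1*6 = -4 - 6 = -10)
k = 120 (k = 6*(-2*(-10)) = 6*20 = 120)
112*sqrt(r(-13, 19) + k) = 112*sqrt(-10 + 120) = 112*sqrt(110)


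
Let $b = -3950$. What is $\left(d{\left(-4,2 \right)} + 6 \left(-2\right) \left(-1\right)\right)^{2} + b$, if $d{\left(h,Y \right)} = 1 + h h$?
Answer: $-3109$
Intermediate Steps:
$d{\left(h,Y \right)} = 1 + h^{2}$
$\left(d{\left(-4,2 \right)} + 6 \left(-2\right) \left(-1\right)\right)^{2} + b = \left(\left(1 + \left(-4\right)^{2}\right) + 6 \left(-2\right) \left(-1\right)\right)^{2} - 3950 = \left(\left(1 + 16\right) - -12\right)^{2} - 3950 = \left(17 + 12\right)^{2} - 3950 = 29^{2} - 3950 = 841 - 3950 = -3109$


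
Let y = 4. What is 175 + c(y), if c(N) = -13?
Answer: 162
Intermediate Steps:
175 + c(y) = 175 - 13 = 162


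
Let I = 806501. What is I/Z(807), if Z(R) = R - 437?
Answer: 806501/370 ≈ 2179.7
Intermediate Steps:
Z(R) = -437 + R
I/Z(807) = 806501/(-437 + 807) = 806501/370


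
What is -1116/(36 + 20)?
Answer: -279/14 ≈ -19.929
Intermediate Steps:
-1116/(36 + 20) = -1116/56 = (1/56)*(-1116) = -279/14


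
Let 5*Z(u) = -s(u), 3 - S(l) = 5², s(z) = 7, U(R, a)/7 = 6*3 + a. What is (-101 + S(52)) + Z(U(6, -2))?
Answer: -622/5 ≈ -124.40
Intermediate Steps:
U(R, a) = 126 + 7*a (U(R, a) = 7*(6*3 + a) = 7*(18 + a) = 126 + 7*a)
S(l) = -22 (S(l) = 3 - 1*5² = 3 - 1*25 = 3 - 25 = -22)
Z(u) = -7/5 (Z(u) = (-1*7)/5 = (⅕)*(-7) = -7/5)
(-101 + S(52)) + Z(U(6, -2)) = (-101 - 22) - 7/5 = -123 - 7/5 = -622/5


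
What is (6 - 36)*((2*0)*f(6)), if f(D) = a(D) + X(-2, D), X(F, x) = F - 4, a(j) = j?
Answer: 0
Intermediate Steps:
X(F, x) = -4 + F
f(D) = -6 + D (f(D) = D + (-4 - 2) = D - 6 = -6 + D)
(6 - 36)*((2*0)*f(6)) = (6 - 36)*((2*0)*(-6 + 6)) = -0*0 = -30*0 = 0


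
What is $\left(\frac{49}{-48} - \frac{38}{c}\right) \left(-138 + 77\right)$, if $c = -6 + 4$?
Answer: $- \frac{52643}{48} \approx -1096.7$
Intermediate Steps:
$c = -2$
$\left(\frac{49}{-48} - \frac{38}{c}\right) \left(-138 + 77\right) = \left(\frac{49}{-48} - \frac{38}{-2}\right) \left(-138 + 77\right) = \left(49 \left(- \frac{1}{48}\right) - -19\right) \left(-61\right) = \left(- \frac{49}{48} + 19\right) \left(-61\right) = \frac{863}{48} \left(-61\right) = - \frac{52643}{48}$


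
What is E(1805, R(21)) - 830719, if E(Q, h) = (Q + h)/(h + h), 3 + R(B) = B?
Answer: -29904061/36 ≈ -8.3067e+5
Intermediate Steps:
R(B) = -3 + B
E(Q, h) = (Q + h)/(2*h) (E(Q, h) = (Q + h)/((2*h)) = (Q + h)*(1/(2*h)) = (Q + h)/(2*h))
E(1805, R(21)) - 830719 = (1805 + (-3 + 21))/(2*(-3 + 21)) - 830719 = (1/2)*(1805 + 18)/18 - 830719 = (1/2)*(1/18)*1823 - 830719 = 1823/36 - 830719 = -29904061/36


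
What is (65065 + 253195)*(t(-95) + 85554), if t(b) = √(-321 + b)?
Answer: 27228416040 + 1273040*I*√26 ≈ 2.7228e+10 + 6.4913e+6*I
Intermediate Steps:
(65065 + 253195)*(t(-95) + 85554) = (65065 + 253195)*(√(-321 - 95) + 85554) = 318260*(√(-416) + 85554) = 318260*(4*I*√26 + 85554) = 318260*(85554 + 4*I*√26) = 27228416040 + 1273040*I*√26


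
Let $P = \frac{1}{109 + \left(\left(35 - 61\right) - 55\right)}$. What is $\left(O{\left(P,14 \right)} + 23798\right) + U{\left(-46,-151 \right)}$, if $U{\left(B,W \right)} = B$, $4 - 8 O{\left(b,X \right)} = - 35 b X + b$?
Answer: $\frac{5321049}{224} \approx 23755.0$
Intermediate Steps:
$P = \frac{1}{28}$ ($P = \frac{1}{109 - 81} = \frac{1}{28} \approx 0.035714$)
$O{\left(b,X \right)} = \frac{1}{2} - \frac{b}{8} + \frac{35 X b}{8}$ ($O{\left(b,X \right)} = \frac{1}{2} - \frac{- 35 b X + b}{8} = \frac{1}{2} - \frac{- 35 X b + b}{8} = \frac{1}{2} - \frac{b - 35 X b}{8} = \frac{1}{2} + \left(- \frac{b}{8} + \frac{35 X b}{8}\right) = \frac{1}{2} - \frac{b}{8} + \frac{35 X b}{8}$)
$\left(O{\left(P,14 \right)} + 23798\right) + U{\left(-46,-151 \right)} = \left(\left(\frac{1}{2} - \frac{1}{224} + \frac{35}{8} \cdot 14 \cdot \frac{1}{28}\right) + 23798\right) - 46 = \left(\left(\frac{1}{2} - \frac{1}{224} + \frac{35}{16}\right) + 23798\right) - 46 = \left(\frac{601}{224} + 23798\right) - 46 = \frac{5331353}{224} - 46 = \frac{5321049}{224}$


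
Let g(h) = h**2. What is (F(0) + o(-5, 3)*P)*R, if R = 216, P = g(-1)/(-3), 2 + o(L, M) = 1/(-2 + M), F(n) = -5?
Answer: -1008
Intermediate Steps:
o(L, M) = -2 + 1/(-2 + M)
P = -1/3 (P = (-1)**2/(-3) = 1*(-1/3) = -1/3 ≈ -0.33333)
(F(0) + o(-5, 3)*P)*R = (-5 + ((5 - 2*3)/(-2 + 3))*(-1/3))*216 = (-5 + ((5 - 6)/1)*(-1/3))*216 = (-5 + (1*(-1))*(-1/3))*216 = (-5 - 1*(-1/3))*216 = (-5 + 1/3)*216 = -14/3*216 = -1008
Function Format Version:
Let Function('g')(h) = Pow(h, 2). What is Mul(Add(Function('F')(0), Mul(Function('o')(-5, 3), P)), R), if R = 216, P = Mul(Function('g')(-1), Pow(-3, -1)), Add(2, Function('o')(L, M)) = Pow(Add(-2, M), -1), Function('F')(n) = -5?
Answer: -1008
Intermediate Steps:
Function('o')(L, M) = Add(-2, Pow(Add(-2, M), -1))
P = Rational(-1, 3) (P = Mul(Pow(-1, 2), Pow(-3, -1)) = Mul(1, Rational(-1, 3)) = Rational(-1, 3) ≈ -0.33333)
Mul(Add(Function('F')(0), Mul(Function('o')(-5, 3), P)), R) = Mul(Add(-5, Mul(Mul(Pow(Add(-2, 3), -1), Add(5, Mul(-2, 3))), Rational(-1, 3))), 216) = Mul(Add(-5, Mul(Mul(Pow(1, -1), Add(5, -6)), Rational(-1, 3))), 216) = Mul(Add(-5, Mul(Mul(1, -1), Rational(-1, 3))), 216) = Mul(Add(-5, Mul(-1, Rational(-1, 3))), 216) = Mul(Add(-5, Rational(1, 3)), 216) = Mul(Rational(-14, 3), 216) = -1008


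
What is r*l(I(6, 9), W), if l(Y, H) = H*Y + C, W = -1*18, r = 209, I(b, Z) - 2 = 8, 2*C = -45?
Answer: -84645/2 ≈ -42323.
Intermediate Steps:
C = -45/2 (C = (½)*(-45) = -45/2 ≈ -22.500)
I(b, Z) = 10 (I(b, Z) = 2 + 8 = 10)
W = -18
l(Y, H) = -45/2 + H*Y (l(Y, H) = H*Y - 45/2 = -45/2 + H*Y)
r*l(I(6, 9), W) = 209*(-45/2 - 18*10) = 209*(-45/2 - 180) = 209*(-405/2) = -84645/2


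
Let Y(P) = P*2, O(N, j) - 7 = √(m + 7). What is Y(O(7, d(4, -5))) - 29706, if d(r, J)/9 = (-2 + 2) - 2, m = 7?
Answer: -29692 + 2*√14 ≈ -29685.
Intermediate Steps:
d(r, J) = -18 (d(r, J) = 9*((-2 + 2) - 2) = 9*(0 - 2) = 9*(-2) = -18)
O(N, j) = 7 + √14 (O(N, j) = 7 + √(7 + 7) = 7 + √14)
Y(P) = 2*P
Y(O(7, d(4, -5))) - 29706 = 2*(7 + √14) - 29706 = (14 + 2*√14) - 29706 = -29692 + 2*√14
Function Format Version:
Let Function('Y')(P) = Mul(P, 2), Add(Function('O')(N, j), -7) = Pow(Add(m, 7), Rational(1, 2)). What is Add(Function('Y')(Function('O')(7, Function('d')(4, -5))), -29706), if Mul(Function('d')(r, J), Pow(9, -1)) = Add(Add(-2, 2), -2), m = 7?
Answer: Add(-29692, Mul(2, Pow(14, Rational(1, 2)))) ≈ -29685.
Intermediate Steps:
Function('d')(r, J) = -18 (Function('d')(r, J) = Mul(9, Add(Add(-2, 2), -2)) = Mul(9, Add(0, -2)) = Mul(9, -2) = -18)
Function('O')(N, j) = Add(7, Pow(14, Rational(1, 2))) (Function('O')(N, j) = Add(7, Pow(Add(7, 7), Rational(1, 2))) = Add(7, Pow(14, Rational(1, 2))))
Function('Y')(P) = Mul(2, P)
Add(Function('Y')(Function('O')(7, Function('d')(4, -5))), -29706) = Add(Mul(2, Add(7, Pow(14, Rational(1, 2)))), -29706) = Add(Add(14, Mul(2, Pow(14, Rational(1, 2)))), -29706) = Add(-29692, Mul(2, Pow(14, Rational(1, 2))))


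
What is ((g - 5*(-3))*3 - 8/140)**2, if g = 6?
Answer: 4853209/1225 ≈ 3961.8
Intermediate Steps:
((g - 5*(-3))*3 - 8/140)**2 = ((6 - 5*(-3))*3 - 8/140)**2 = ((6 + 15)*3 - 8*1/140)**2 = (21*3 - 2/35)**2 = (63 - 2/35)**2 = (2203/35)**2 = 4853209/1225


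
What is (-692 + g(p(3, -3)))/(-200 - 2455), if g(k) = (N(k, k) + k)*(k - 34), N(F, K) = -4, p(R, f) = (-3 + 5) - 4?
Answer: 476/2655 ≈ 0.17928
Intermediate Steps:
p(R, f) = -2 (p(R, f) = 2 - 4 = -2)
g(k) = (-34 + k)*(-4 + k) (g(k) = (-4 + k)*(k - 34) = (-4 + k)*(-34 + k) = (-34 + k)*(-4 + k))
(-692 + g(p(3, -3)))/(-200 - 2455) = (-692 + (136 + (-2)² - 38*(-2)))/(-200 - 2455) = (-692 + (136 + 4 + 76))/(-2655) = (-692 + 216)*(-1/2655) = -476*(-1/2655) = 476/2655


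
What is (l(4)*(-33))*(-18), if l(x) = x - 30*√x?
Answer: -33264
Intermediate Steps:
l(x) = x - 30*√x
(l(4)*(-33))*(-18) = ((4 - 30*√4)*(-33))*(-18) = ((4 - 30*2)*(-33))*(-18) = ((4 - 60)*(-33))*(-18) = -56*(-33)*(-18) = 1848*(-18) = -33264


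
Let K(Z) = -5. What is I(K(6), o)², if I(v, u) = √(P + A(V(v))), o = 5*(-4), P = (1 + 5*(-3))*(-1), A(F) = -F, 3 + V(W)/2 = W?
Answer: 30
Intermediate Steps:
V(W) = -6 + 2*W
P = 14 (P = (1 - 15)*(-1) = -14*(-1) = 14)
o = -20
I(v, u) = √(20 - 2*v) (I(v, u) = √(14 - (-6 + 2*v)) = √(14 + (6 - 2*v)) = √(20 - 2*v))
I(K(6), o)² = (√(20 - 2*(-5)))² = (√(20 + 10))² = (√30)² = 30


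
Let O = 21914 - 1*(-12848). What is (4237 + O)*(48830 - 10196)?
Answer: 1506687366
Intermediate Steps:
O = 34762 (O = 21914 + 12848 = 34762)
(4237 + O)*(48830 - 10196) = (4237 + 34762)*(48830 - 10196) = 38999*38634 = 1506687366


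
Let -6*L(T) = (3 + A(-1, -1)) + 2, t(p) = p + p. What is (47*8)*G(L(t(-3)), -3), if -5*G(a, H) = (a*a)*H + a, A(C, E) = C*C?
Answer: 1504/5 ≈ 300.80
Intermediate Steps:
t(p) = 2*p
A(C, E) = C²
L(T) = -1 (L(T) = -((3 + (-1)²) + 2)/6 = -((3 + 1) + 2)/6 = -(4 + 2)/6 = -⅙*6 = -1)
G(a, H) = -a/5 - H*a²/5 (G(a, H) = -((a*a)*H + a)/5 = -(a²*H + a)/5 = -(H*a² + a)/5 = -(a + H*a²)/5 = -a/5 - H*a²/5)
(47*8)*G(L(t(-3)), -3) = (47*8)*(-⅕*(-1)*(1 - 3*(-1))) = 376*(-⅕*(-1)*(1 + 3)) = 376*(-⅕*(-1)*4) = 376*(⅘) = 1504/5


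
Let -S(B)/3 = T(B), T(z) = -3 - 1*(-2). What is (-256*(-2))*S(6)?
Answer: 1536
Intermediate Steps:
T(z) = -1 (T(z) = -3 + 2 = -1)
S(B) = 3 (S(B) = -3*(-1) = 3)
(-256*(-2))*S(6) = -256*(-2)*3 = 512*3 = 1536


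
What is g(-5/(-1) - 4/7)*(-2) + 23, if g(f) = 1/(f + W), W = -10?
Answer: 911/39 ≈ 23.359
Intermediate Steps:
g(f) = 1/(-10 + f) (g(f) = 1/(f - 10) = 1/(-10 + f))
g(-5/(-1) - 4/7)*(-2) + 23 = -2/(-10 + (-5/(-1) - 4/7)) + 23 = -2/(-10 + (-5*(-1) - 4*1/7)) + 23 = -2/(-10 + (5 - 4/7)) + 23 = -2/(-10 + 31/7) + 23 = -2/(-39/7) + 23 = -7/39*(-2) + 23 = 14/39 + 23 = 911/39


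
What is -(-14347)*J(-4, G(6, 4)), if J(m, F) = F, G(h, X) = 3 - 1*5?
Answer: -28694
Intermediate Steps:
G(h, X) = -2 (G(h, X) = 3 - 5 = -2)
-(-14347)*J(-4, G(6, 4)) = -(-14347)*(-2) = -1*28694 = -28694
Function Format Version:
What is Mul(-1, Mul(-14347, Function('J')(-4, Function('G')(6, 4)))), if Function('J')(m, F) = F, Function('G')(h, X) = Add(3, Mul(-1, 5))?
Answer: -28694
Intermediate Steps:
Function('G')(h, X) = -2 (Function('G')(h, X) = Add(3, -5) = -2)
Mul(-1, Mul(-14347, Function('J')(-4, Function('G')(6, 4)))) = Mul(-1, Mul(-14347, -2)) = Mul(-1, 28694) = -28694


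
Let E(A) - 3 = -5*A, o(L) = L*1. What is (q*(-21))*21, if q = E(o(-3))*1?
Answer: -7938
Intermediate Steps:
o(L) = L
E(A) = 3 - 5*A
q = 18 (q = (3 - 5*(-3))*1 = (3 + 15)*1 = 18*1 = 18)
(q*(-21))*21 = (18*(-21))*21 = -378*21 = -7938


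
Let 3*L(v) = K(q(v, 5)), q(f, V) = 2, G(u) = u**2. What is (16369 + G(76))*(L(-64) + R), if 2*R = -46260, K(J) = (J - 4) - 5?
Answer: -1536796565/3 ≈ -5.1227e+8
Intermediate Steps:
K(J) = -9 + J (K(J) = (-4 + J) - 5 = -9 + J)
R = -23130 (R = (1/2)*(-46260) = -23130)
L(v) = -7/3 (L(v) = (-9 + 2)/3 = (1/3)*(-7) = -7/3)
(16369 + G(76))*(L(-64) + R) = (16369 + 76**2)*(-7/3 - 23130) = (16369 + 5776)*(-69397/3) = 22145*(-69397/3) = -1536796565/3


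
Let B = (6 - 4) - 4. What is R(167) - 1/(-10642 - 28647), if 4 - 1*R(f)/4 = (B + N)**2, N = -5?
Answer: -7072019/39289 ≈ -180.00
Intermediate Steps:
B = -2 (B = 2 - 4 = -2)
R(f) = -180 (R(f) = 16 - 4*(-2 - 5)**2 = 16 - 4*(-7)**2 = 16 - 4*49 = 16 - 196 = -180)
R(167) - 1/(-10642 - 28647) = -180 - 1/(-10642 - 28647) = -180 - 1/(-39289) = -180 - 1*(-1/39289) = -180 + 1/39289 = -7072019/39289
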